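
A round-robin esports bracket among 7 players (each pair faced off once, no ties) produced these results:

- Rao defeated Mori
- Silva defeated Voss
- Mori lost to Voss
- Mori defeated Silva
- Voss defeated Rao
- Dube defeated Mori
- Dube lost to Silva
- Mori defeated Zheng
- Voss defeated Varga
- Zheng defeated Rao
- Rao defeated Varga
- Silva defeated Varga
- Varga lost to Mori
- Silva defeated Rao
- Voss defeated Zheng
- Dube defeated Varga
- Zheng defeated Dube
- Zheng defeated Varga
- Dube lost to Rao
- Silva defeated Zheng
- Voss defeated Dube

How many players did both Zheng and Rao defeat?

2

Zheng beat: Rao, Varga, Dube.
Rao beat: Mori, Varga, Dube.
Both beat: Varga, Dube — 2.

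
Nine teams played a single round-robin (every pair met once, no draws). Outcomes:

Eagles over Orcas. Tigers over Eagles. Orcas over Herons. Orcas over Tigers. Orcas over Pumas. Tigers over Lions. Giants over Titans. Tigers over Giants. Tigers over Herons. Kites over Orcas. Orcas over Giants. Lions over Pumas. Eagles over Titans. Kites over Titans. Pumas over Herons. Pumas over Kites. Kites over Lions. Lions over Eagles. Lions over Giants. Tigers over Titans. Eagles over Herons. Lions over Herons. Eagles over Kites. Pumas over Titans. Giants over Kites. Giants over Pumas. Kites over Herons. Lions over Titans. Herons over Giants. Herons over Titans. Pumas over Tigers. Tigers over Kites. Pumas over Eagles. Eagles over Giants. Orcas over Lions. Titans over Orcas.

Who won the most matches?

Tigers

Win totals: Pumas 5, Titans 1, Eagles 5, Lions 5, Kites 4, Giants 3, Herons 2, Orcas 5, Tigers 6.
Tigers leads with 6 wins (next highest: 5).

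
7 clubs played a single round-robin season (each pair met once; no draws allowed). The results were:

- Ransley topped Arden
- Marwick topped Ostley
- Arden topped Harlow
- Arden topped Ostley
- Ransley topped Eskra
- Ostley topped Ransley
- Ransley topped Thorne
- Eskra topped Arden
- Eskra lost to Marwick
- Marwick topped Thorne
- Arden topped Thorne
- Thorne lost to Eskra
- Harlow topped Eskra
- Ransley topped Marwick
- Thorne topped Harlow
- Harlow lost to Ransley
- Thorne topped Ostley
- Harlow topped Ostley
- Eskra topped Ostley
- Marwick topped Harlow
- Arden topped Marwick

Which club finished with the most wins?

Win totals: Ostley 1, Eskra 3, Ransley 5, Harlow 2, Marwick 4, Thorne 2, Arden 4.
Ransley leads with 5 wins (next highest: 4).

Ransley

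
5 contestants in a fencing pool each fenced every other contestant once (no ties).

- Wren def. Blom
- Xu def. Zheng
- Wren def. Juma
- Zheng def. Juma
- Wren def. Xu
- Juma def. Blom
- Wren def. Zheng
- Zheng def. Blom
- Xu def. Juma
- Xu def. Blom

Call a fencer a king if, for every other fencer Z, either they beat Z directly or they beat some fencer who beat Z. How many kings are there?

Juma cannot reach Zheng, Wren, Xu in two steps.
Blom cannot reach Juma, Zheng, Wren, Xu in two steps.
Zheng cannot reach Wren, Xu in two steps.
Wren reaches everyone (king).
Xu cannot reach Wren in two steps.
Kings: Wren — 1.

1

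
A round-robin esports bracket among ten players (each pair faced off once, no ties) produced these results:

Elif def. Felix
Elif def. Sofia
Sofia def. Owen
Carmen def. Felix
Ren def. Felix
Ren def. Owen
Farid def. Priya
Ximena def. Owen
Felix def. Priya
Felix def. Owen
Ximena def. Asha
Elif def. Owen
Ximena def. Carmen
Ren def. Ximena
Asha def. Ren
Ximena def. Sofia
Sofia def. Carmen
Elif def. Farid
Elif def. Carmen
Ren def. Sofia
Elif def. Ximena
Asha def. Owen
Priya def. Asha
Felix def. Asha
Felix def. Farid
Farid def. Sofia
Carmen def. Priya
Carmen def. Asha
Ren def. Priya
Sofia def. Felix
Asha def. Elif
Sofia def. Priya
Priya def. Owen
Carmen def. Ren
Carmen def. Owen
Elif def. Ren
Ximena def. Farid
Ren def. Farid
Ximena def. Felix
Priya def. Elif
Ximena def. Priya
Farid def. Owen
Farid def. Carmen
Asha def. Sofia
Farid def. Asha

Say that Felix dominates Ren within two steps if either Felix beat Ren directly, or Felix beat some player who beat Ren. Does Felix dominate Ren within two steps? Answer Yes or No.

Yes

Felix did not beat Ren directly.
Felix beat Farid, Owen, Asha, Priya. Of those, Asha beat Ren.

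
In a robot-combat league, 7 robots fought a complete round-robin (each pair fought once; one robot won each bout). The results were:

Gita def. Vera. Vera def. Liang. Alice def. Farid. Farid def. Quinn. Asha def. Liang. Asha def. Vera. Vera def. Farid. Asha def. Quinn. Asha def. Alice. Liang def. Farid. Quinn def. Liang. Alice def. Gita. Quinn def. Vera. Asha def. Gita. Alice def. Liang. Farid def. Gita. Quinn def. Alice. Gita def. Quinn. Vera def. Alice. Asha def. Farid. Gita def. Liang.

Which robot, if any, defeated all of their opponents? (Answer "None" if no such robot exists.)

Asha

Asha has 6 wins out of 6 opponents — a perfect record.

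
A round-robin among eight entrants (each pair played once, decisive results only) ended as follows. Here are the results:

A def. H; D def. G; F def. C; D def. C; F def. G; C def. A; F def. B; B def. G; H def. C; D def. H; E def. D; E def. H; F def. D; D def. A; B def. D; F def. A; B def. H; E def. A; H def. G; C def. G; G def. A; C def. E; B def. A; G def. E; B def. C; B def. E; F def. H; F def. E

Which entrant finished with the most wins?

F

Win totals: A 1, B 6, C 3, D 4, E 3, F 7, G 2, H 2.
F leads with 7 wins (next highest: 6).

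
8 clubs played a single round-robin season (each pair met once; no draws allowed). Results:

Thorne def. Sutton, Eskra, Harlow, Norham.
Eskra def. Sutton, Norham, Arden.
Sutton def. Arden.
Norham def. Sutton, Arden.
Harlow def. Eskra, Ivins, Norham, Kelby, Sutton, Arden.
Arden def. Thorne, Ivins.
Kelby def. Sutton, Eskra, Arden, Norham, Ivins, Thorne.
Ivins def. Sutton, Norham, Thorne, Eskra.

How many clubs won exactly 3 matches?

Win totals: Kelby 6, Eskra 3, Arden 2, Ivins 4, Harlow 6, Thorne 4, Sutton 1, Norham 2.
Exactly 3: Eskra — 1 club.

1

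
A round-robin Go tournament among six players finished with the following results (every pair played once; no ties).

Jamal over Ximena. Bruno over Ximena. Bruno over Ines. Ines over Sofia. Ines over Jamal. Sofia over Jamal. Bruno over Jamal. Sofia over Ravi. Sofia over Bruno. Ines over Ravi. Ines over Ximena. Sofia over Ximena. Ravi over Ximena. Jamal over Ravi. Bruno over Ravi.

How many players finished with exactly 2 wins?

Win totals: Ximena 0, Bruno 4, Ines 4, Ravi 1, Jamal 2, Sofia 4.
Exactly 2: Jamal — 1 player.

1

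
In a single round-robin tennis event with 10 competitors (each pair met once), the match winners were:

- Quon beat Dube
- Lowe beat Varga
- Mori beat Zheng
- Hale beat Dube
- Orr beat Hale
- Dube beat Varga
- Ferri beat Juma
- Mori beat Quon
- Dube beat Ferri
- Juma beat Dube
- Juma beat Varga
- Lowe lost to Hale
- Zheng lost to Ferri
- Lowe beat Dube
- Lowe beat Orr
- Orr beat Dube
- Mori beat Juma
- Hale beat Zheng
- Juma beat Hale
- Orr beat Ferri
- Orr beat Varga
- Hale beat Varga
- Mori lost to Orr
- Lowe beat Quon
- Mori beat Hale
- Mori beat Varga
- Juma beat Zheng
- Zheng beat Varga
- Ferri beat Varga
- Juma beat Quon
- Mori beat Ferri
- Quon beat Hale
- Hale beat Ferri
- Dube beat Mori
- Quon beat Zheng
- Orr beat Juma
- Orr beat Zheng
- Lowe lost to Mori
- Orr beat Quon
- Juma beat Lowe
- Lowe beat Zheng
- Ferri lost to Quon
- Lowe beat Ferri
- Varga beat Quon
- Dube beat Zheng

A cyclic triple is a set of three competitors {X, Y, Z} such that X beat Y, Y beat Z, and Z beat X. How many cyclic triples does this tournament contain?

Win totals: Lowe 6, Hale 5, Varga 1, Zheng 1, Mori 7, Quon 4, Orr 8, Ferri 3, Juma 6, Dube 4.
A competitor with w wins dominates both others in C(w,2) triples; summing gives 15 + 10 + 0 + 0 + 21 + 6 + 28 + 3 + 15 + 6 = 104 transitive triples.
Total triples C(10,3) = 120, so cyclic triples = 120 − 104 = 16.

16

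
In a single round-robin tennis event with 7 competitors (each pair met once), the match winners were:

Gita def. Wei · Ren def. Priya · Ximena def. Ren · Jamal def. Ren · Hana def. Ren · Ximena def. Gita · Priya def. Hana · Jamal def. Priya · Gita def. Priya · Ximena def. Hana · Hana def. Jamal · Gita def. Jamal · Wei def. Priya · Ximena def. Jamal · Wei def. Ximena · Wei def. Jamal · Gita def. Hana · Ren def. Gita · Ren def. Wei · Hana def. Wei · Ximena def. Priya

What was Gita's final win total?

4

Gita's results: beat Wei, Hana, Priya, Jamal; lost to Ren, Ximena.
That is 4 wins.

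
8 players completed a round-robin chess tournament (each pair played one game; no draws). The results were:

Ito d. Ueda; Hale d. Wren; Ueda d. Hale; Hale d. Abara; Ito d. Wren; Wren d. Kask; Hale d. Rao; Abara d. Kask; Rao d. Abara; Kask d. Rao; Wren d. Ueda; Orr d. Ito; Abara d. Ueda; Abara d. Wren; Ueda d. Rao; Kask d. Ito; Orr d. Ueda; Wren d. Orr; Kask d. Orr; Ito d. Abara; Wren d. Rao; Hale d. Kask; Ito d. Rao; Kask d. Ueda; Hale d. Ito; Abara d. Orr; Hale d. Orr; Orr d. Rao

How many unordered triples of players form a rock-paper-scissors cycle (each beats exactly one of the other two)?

Win totals: Rao 1, Abara 4, Ito 4, Wren 4, Hale 6, Kask 4, Ueda 2, Orr 3.
A player with w wins dominates both others in C(w,2) triples; summing gives 0 + 6 + 6 + 6 + 15 + 6 + 1 + 3 = 43 transitive triples.
Total triples C(8,3) = 56, so cyclic triples = 56 − 43 = 13.

13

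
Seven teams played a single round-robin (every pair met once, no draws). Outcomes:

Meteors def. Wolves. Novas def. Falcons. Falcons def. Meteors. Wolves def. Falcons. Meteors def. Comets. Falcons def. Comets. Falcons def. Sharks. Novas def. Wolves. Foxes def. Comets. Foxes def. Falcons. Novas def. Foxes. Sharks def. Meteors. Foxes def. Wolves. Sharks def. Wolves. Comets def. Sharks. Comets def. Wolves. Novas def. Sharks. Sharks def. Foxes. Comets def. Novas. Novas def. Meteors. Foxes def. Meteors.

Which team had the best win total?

Novas

Win totals: Novas 5, Foxes 4, Meteors 2, Sharks 3, Falcons 3, Wolves 1, Comets 3.
Novas leads with 5 wins (next highest: 4).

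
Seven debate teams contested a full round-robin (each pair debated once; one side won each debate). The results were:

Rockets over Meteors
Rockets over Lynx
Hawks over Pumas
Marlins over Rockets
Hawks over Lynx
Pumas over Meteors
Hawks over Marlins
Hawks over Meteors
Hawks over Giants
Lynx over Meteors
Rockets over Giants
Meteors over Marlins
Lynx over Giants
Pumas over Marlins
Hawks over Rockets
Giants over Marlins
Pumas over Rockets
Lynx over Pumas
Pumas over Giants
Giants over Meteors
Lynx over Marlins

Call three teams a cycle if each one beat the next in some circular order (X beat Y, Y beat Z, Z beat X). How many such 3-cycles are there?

4

Win totals: Marlins 1, Lynx 4, Pumas 4, Giants 2, Rockets 3, Meteors 1, Hawks 6.
A team with w wins dominates both others in C(w,2) triples; summing gives 0 + 6 + 6 + 1 + 3 + 0 + 15 = 31 transitive triples.
Total triples C(7,3) = 35, so cyclic triples = 35 − 31 = 4.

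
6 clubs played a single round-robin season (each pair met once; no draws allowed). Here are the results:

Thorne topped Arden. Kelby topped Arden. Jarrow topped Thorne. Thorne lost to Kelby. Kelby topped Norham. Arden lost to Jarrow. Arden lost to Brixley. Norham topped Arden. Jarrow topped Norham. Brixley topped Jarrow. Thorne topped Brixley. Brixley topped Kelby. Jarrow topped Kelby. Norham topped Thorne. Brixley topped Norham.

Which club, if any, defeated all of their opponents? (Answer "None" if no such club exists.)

Highest win total is Jarrow with 4 (out of 5 possible).
Jarrow lost to Brixley, so no club went undefeated.

None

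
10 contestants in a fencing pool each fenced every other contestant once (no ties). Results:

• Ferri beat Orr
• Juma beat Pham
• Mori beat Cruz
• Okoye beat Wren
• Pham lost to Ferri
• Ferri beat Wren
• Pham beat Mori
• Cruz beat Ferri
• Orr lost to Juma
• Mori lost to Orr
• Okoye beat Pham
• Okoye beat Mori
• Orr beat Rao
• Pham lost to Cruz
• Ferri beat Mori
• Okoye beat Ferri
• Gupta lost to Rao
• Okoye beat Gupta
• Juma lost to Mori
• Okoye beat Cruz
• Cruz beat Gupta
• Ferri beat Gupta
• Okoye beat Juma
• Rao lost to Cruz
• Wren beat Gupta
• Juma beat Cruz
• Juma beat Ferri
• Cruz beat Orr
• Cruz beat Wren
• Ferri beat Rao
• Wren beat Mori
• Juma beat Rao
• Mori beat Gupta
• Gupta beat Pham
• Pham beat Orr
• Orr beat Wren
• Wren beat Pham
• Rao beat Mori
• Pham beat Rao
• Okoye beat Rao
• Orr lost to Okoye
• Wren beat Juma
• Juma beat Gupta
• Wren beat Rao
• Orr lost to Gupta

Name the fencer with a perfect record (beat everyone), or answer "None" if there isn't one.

Okoye

Okoye has 9 wins out of 9 opponents — a perfect record.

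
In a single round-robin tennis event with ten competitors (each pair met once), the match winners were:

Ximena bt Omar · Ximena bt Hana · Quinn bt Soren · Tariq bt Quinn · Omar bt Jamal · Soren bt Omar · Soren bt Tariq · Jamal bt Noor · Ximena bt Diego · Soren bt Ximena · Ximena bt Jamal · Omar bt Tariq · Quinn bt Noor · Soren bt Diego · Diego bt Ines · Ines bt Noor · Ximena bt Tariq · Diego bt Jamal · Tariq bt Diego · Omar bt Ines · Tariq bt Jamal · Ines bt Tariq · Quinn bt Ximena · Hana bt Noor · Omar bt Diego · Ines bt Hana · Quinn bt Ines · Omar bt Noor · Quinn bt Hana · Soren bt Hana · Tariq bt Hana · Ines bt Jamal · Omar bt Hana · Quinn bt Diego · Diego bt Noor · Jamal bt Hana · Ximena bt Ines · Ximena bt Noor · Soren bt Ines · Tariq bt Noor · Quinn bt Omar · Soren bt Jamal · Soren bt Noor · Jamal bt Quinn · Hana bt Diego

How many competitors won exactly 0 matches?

Win totals: Jamal 3, Ines 4, Hana 2, Soren 8, Quinn 7, Diego 3, Tariq 5, Omar 6, Noor 0, Ximena 7.
Exactly 0: Noor — 1 competitor.

1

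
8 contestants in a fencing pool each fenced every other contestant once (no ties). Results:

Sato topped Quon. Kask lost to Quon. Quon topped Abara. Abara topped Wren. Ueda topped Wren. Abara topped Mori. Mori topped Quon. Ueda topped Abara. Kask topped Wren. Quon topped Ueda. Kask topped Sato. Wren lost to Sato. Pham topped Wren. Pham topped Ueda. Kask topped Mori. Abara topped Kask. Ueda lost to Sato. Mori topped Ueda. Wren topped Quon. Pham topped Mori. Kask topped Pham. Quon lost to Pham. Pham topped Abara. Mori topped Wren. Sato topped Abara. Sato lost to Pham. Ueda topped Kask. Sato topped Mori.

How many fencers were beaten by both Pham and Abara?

Pham beat: Wren, Abara, Mori, Sato, Ueda, Quon.
Abara beat: Wren, Kask, Mori.
Both beat: Wren, Mori — 2.

2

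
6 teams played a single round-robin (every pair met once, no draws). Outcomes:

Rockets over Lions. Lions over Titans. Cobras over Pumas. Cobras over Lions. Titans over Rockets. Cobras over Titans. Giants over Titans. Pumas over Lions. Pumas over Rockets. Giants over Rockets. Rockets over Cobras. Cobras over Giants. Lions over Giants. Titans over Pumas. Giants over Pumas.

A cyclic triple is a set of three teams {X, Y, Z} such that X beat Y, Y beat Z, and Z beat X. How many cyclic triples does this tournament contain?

7

Of the C(6,3) = 20 triples, the cyclic ones are: {Lions, Pumas, Giants}; {Lions, Pumas, Titans}; {Lions, Giants, Rockets}; {Lions, Rockets, Titans}; {Pumas, Cobras, Rockets}; {Giants, Cobras, Rockets}; {Cobras, Rockets, Titans}.
That is 7.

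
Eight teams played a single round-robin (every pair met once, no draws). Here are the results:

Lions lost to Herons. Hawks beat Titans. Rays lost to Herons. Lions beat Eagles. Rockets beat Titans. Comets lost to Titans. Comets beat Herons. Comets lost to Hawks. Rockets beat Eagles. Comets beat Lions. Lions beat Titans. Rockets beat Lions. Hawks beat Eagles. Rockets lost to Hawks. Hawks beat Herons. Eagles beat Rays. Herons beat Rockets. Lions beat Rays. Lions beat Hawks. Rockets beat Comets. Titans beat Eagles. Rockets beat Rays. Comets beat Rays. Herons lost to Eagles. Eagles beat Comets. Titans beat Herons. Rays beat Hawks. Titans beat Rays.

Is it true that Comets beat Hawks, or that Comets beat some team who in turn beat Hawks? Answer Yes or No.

Yes

Comets did not beat Hawks directly.
Comets beat Herons, Rays, Lions. Of those, Rays beat Hawks.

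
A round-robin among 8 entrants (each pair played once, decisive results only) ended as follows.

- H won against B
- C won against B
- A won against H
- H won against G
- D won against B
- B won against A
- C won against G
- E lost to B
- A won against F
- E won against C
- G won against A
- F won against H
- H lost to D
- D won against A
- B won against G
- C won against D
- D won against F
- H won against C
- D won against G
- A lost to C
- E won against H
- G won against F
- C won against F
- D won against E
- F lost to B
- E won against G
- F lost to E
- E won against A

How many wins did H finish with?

H's results: beat B, C, G; lost to A, D, E, F.
That is 3 wins.

3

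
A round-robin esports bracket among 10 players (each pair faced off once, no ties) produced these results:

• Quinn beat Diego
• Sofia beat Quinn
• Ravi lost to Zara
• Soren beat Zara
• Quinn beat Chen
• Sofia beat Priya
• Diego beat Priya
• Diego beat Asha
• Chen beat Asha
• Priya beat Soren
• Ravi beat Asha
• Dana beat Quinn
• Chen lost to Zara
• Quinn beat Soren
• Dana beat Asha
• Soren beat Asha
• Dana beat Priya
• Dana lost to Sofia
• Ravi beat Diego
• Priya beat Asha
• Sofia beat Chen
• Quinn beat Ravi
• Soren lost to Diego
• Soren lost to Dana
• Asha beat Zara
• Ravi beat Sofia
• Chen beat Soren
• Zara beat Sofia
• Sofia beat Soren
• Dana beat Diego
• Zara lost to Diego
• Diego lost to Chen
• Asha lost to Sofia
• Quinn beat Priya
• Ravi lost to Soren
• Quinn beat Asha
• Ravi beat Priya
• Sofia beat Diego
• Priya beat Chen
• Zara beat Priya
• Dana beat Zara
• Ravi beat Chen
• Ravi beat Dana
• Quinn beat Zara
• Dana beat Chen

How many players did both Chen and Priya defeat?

Chen beat: Diego, Soren, Asha.
Priya beat: Soren, Asha, Chen.
Both beat: Soren, Asha — 2.

2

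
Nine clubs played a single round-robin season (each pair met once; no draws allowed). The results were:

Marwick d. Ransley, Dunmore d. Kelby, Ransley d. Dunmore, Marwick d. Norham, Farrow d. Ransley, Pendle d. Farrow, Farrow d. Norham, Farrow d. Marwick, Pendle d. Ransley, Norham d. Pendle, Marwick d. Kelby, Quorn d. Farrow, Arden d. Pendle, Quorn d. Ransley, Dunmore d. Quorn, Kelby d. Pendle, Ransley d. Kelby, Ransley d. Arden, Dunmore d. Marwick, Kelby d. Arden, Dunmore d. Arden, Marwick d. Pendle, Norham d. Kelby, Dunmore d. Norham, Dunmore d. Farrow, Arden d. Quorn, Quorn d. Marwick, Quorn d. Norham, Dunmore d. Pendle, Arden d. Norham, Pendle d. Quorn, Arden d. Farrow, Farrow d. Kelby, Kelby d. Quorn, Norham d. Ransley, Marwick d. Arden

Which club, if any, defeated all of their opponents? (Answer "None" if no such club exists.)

None

Highest win total is Dunmore with 7 (out of 8 possible).
Dunmore lost to Ransley, so no club went undefeated.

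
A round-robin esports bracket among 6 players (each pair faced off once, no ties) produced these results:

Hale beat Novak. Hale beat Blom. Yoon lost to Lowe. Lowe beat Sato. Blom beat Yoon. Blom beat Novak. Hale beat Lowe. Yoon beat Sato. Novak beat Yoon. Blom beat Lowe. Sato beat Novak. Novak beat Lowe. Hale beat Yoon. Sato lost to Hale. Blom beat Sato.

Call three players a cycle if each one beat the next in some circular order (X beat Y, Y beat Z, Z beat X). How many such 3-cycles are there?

2

Of the C(6,3) = 20 triples, the cyclic ones are: {Sato, Lowe, Novak}; {Sato, Yoon, Novak}.
That is 2.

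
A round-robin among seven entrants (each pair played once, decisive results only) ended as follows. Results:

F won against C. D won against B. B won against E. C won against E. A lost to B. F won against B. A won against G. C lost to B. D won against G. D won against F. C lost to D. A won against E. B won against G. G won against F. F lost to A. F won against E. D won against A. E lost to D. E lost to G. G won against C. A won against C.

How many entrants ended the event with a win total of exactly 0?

Win totals: A 4, B 4, C 1, D 6, E 0, F 3, G 3.
Exactly 0: E — 1 entrant.

1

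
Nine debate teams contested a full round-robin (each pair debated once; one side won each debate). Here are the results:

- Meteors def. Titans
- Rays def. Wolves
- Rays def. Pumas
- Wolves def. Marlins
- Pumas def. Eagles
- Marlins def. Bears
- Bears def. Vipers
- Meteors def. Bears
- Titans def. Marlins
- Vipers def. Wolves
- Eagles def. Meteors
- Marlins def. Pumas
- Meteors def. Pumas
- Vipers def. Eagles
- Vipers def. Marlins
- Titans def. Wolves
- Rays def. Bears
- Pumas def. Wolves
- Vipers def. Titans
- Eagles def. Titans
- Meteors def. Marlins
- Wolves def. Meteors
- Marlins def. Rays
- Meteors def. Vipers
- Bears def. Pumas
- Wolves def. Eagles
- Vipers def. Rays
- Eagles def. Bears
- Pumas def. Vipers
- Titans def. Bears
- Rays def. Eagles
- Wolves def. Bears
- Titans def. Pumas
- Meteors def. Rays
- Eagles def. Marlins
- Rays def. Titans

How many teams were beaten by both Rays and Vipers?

3

Rays beat: Titans, Bears, Eagles, Pumas, Wolves.
Vipers beat: Marlins, Rays, Titans, Eagles, Wolves.
Both beat: Titans, Eagles, Wolves — 3.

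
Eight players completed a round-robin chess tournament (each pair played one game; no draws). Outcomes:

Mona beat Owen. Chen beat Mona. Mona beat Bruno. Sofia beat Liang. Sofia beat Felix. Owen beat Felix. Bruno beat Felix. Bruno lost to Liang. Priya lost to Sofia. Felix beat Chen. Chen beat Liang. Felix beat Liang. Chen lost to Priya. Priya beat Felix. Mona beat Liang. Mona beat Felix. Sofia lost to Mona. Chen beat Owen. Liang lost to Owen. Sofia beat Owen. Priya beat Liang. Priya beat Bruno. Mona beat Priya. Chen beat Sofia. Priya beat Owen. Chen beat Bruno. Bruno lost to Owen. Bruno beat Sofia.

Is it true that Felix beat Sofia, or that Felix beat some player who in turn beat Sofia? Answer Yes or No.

Felix did not beat Sofia directly.
Felix beat Liang, Chen. Of those, Chen beat Sofia.

Yes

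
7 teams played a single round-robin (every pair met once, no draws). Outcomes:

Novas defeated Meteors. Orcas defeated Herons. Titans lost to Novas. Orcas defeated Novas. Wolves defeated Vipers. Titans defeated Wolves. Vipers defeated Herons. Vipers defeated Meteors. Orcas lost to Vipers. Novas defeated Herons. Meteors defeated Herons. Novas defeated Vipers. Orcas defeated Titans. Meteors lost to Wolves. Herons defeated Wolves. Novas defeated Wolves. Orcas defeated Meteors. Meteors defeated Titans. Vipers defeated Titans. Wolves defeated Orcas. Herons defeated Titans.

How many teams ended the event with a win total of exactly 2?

Win totals: Orcas 4, Herons 2, Vipers 4, Meteors 2, Novas 5, Wolves 3, Titans 1.
Exactly 2: Herons, Meteors — 2 teams.

2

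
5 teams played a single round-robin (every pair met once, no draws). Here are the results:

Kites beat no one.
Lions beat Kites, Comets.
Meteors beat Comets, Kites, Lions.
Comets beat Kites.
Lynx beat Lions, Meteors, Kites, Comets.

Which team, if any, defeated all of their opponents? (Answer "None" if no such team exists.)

Lynx has 4 wins out of 4 opponents — a perfect record.

Lynx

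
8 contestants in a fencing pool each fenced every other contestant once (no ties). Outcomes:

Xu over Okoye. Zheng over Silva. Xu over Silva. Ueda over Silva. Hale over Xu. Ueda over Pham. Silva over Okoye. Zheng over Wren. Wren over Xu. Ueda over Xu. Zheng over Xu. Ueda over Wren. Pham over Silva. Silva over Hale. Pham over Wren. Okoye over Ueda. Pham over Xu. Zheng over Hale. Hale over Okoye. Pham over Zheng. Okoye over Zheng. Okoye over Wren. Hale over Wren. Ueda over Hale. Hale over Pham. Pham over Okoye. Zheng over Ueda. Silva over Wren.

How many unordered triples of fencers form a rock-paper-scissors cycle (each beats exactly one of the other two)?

Win totals: Ueda 5, Hale 4, Wren 1, Zheng 5, Silva 3, Xu 2, Okoye 3, Pham 5.
A fencer with w wins dominates both others in C(w,2) triples; summing gives 10 + 6 + 0 + 10 + 3 + 1 + 3 + 10 = 43 transitive triples.
Total triples C(8,3) = 56, so cyclic triples = 56 − 43 = 13.

13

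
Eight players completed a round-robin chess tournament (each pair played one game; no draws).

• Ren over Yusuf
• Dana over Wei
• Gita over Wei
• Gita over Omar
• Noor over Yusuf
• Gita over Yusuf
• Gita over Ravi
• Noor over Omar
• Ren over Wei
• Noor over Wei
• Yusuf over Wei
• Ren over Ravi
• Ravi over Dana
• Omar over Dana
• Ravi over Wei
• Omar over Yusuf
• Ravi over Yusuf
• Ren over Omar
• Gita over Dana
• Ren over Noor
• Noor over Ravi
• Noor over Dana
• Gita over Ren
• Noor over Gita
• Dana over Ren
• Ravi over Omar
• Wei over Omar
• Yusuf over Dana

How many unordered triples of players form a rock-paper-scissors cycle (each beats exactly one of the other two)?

Win totals: Ren 5, Yusuf 2, Ravi 4, Wei 1, Omar 2, Dana 2, Noor 6, Gita 6.
A player with w wins dominates both others in C(w,2) triples; summing gives 10 + 1 + 6 + 0 + 1 + 1 + 15 + 15 = 49 transitive triples.
Total triples C(8,3) = 56, so cyclic triples = 56 − 49 = 7.

7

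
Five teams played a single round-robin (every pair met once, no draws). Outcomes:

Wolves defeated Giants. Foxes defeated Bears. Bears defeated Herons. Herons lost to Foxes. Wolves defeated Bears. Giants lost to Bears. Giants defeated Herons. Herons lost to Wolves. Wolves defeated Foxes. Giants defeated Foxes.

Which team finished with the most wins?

Win totals: Giants 2, Herons 0, Bears 2, Foxes 2, Wolves 4.
Wolves leads with 4 wins (next highest: 2).

Wolves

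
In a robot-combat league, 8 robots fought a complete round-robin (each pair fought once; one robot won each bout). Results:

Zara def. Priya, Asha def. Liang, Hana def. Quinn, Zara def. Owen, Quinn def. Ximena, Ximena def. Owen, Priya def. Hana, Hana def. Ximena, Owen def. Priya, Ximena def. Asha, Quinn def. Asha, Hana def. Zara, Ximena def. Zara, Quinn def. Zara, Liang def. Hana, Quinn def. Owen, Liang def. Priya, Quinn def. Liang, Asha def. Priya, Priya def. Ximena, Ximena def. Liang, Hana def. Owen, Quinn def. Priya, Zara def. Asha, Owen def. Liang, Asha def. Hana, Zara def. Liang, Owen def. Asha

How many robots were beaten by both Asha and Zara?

2

Asha beat: Hana, Liang, Priya.
Zara beat: Asha, Owen, Liang, Priya.
Both beat: Liang, Priya — 2.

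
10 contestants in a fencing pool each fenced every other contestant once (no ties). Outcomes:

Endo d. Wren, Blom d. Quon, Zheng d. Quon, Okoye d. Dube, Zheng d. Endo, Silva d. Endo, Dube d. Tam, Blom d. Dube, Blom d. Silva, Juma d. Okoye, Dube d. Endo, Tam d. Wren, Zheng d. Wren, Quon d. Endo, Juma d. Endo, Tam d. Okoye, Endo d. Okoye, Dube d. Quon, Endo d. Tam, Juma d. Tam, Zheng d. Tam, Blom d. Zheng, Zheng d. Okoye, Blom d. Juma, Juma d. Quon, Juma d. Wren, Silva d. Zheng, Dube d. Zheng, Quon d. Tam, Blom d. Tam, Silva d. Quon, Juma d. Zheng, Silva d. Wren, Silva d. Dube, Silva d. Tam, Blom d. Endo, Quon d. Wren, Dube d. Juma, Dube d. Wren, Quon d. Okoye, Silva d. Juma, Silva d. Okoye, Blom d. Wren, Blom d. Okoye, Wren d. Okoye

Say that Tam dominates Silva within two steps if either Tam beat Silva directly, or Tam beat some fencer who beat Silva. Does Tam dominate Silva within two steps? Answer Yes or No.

No

Tam did not beat Silva directly.
Tam beat Okoye, Wren, but each of them lost to Silva. No two-step path.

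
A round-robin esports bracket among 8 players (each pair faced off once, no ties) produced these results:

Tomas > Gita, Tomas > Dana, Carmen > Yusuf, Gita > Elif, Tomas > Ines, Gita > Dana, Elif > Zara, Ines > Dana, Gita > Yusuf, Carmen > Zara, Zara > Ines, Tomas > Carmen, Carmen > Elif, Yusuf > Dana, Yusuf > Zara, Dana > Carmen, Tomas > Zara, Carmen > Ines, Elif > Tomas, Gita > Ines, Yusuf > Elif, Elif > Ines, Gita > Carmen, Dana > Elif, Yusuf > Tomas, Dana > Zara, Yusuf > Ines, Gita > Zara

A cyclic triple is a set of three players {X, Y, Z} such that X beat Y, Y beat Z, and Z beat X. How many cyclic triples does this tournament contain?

Win totals: Gita 6, Carmen 4, Ines 1, Yusuf 5, Tomas 5, Dana 3, Elif 3, Zara 1.
A player with w wins dominates both others in C(w,2) triples; summing gives 15 + 6 + 0 + 10 + 10 + 3 + 3 + 0 = 47 transitive triples.
Total triples C(8,3) = 56, so cyclic triples = 56 − 47 = 9.

9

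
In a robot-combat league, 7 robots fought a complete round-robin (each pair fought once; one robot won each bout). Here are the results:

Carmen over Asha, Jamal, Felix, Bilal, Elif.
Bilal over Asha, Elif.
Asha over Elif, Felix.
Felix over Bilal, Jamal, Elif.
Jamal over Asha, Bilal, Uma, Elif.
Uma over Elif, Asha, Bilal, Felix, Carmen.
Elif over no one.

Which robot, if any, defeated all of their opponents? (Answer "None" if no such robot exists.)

Highest win total is Uma with 5 (out of 6 possible).
Uma lost to Jamal, so no robot went undefeated.

None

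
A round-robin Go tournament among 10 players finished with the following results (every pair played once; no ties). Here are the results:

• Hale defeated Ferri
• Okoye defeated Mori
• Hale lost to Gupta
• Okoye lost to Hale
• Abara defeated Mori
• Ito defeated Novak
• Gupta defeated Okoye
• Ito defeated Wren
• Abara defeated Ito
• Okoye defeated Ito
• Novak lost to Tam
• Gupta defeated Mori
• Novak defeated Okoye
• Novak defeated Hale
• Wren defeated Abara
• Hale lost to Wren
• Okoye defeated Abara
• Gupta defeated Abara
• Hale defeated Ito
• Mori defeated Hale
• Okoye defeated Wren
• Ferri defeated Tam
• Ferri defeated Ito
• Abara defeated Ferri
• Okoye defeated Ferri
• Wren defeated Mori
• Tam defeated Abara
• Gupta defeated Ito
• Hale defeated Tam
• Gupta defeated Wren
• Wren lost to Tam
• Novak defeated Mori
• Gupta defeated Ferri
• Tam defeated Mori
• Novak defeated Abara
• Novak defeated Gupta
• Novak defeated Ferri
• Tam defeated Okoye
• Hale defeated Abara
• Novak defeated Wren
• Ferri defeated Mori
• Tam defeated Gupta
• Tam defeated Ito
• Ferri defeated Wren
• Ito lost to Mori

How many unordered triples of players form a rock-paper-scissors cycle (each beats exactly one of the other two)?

Win totals: Gupta 7, Hale 5, Okoye 5, Abara 3, Wren 3, Novak 7, Ito 2, Ferri 4, Mori 2, Tam 7.
A player with w wins dominates both others in C(w,2) triples; summing gives 21 + 10 + 10 + 3 + 3 + 21 + 1 + 6 + 1 + 21 = 97 transitive triples.
Total triples C(10,3) = 120, so cyclic triples = 120 − 97 = 23.

23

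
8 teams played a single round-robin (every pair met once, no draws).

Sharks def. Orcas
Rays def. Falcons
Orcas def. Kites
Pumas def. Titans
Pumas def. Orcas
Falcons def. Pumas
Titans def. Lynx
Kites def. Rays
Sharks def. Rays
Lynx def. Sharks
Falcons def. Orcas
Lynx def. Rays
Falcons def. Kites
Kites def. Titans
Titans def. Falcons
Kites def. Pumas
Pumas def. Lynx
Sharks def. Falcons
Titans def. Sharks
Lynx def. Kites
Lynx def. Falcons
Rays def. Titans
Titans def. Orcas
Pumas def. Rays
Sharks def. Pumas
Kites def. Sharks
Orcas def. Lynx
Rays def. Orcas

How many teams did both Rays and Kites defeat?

Rays beat: Falcons, Orcas, Titans.
Kites beat: Rays, Sharks, Pumas, Titans.
Both beat: Titans — 1.

1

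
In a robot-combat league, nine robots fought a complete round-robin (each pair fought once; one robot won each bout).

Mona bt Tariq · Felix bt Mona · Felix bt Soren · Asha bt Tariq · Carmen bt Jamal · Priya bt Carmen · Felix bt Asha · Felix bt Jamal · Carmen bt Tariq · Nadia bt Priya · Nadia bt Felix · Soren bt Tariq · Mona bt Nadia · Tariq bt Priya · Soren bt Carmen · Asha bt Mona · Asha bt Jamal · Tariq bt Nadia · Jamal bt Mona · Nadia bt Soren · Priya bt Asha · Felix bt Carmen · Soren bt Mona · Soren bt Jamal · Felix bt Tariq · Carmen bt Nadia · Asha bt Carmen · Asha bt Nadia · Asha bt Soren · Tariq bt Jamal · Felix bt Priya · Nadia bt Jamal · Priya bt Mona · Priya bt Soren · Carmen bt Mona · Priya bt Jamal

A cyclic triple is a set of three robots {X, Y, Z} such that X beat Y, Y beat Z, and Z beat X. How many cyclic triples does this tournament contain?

Win totals: Carmen 4, Mona 2, Priya 5, Asha 6, Nadia 4, Felix 7, Tariq 3, Soren 4, Jamal 1.
A robot with w wins dominates both others in C(w,2) triples; summing gives 6 + 1 + 10 + 15 + 6 + 21 + 3 + 6 + 0 = 68 transitive triples.
Total triples C(9,3) = 84, so cyclic triples = 84 − 68 = 16.

16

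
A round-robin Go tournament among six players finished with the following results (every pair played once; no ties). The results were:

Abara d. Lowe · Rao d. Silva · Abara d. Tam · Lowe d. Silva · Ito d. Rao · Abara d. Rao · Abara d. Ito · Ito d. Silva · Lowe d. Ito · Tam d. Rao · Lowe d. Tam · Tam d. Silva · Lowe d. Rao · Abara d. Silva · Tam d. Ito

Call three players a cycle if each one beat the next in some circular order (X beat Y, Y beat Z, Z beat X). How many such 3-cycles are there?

0

Of the C(6,3) = 20 triples, the cyclic ones are: none.
That is 0.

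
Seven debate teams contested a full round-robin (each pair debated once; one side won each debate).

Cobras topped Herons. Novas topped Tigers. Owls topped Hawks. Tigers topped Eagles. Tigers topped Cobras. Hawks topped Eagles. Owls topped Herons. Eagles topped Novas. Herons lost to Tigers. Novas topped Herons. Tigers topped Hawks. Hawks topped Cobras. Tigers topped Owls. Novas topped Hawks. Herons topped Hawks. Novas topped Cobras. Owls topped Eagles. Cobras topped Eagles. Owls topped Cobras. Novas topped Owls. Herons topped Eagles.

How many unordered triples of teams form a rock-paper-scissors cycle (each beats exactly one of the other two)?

6

Win totals: Tigers 5, Novas 5, Cobras 2, Eagles 1, Owls 4, Herons 2, Hawks 2.
A team with w wins dominates both others in C(w,2) triples; summing gives 10 + 10 + 1 + 0 + 6 + 1 + 1 = 29 transitive triples.
Total triples C(7,3) = 35, so cyclic triples = 35 − 29 = 6.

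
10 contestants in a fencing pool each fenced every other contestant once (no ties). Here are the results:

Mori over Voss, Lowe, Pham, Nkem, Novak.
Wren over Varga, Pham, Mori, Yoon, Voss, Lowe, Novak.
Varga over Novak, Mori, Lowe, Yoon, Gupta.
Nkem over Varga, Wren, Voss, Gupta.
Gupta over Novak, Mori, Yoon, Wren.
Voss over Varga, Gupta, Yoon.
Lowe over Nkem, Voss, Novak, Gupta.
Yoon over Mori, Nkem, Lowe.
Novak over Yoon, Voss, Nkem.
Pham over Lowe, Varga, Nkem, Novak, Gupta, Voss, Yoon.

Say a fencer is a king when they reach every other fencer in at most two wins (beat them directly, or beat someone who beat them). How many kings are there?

Yoon reaches everyone (king).
Lowe cannot reach Pham in two steps.
Pham reaches everyone (king).
Mori reaches everyone (king).
Voss cannot reach Pham in two steps.
Gupta reaches everyone (king).
Varga reaches everyone (king).
Wren reaches everyone (king).
Novak cannot reach Pham in two steps.
Nkem reaches everyone (king).
Kings: Yoon, Pham, Mori, Gupta, Varga, Wren, Nkem — 7.

7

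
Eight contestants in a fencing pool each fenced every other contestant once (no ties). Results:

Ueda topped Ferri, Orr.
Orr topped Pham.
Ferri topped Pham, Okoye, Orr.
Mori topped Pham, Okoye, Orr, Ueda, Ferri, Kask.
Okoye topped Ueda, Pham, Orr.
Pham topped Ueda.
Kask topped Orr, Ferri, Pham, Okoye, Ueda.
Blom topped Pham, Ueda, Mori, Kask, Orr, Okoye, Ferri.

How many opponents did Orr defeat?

Orr's results: beat Pham; lost to Okoye, Blom, Ueda, Kask, Mori, Ferri.
That is 1 win.

1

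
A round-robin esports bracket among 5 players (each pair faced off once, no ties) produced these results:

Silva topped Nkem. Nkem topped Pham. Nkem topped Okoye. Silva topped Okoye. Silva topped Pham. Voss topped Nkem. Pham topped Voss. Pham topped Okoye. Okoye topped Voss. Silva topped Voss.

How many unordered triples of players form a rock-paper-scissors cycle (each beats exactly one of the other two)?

Of the C(5,3) = 10 triples, the cyclic ones are: {Pham, Voss, Nkem}; {Okoye, Voss, Nkem}.
That is 2.

2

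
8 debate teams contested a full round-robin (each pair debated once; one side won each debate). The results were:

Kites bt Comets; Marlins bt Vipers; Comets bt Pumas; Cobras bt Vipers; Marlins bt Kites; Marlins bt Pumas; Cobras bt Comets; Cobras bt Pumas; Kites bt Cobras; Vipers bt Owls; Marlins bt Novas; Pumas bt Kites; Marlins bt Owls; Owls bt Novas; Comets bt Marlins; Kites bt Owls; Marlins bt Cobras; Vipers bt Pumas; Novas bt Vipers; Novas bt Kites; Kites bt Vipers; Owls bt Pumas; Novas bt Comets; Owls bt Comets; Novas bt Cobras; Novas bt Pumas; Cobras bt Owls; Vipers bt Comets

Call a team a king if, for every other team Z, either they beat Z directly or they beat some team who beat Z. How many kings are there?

Vipers cannot reach Cobras in two steps.
Marlins reaches everyone (king).
Pumas cannot reach Marlins, Novas in two steps.
Novas reaches everyone (king).
Kites reaches everyone (king).
Cobras reaches everyone (king).
Owls reaches everyone (king).
Comets reaches everyone (king).
Kings: Marlins, Novas, Kites, Cobras, Owls, Comets — 6.

6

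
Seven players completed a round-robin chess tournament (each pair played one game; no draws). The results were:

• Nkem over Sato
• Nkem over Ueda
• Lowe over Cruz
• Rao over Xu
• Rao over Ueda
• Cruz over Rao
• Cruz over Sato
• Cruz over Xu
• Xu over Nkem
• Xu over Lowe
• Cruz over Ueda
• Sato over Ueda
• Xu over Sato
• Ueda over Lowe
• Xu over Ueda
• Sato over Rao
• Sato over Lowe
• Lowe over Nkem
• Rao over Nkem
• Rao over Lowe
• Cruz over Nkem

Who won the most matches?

Cruz

Win totals: Nkem 2, Cruz 5, Sato 3, Lowe 2, Ueda 1, Xu 4, Rao 4.
Cruz leads with 5 wins (next highest: 4).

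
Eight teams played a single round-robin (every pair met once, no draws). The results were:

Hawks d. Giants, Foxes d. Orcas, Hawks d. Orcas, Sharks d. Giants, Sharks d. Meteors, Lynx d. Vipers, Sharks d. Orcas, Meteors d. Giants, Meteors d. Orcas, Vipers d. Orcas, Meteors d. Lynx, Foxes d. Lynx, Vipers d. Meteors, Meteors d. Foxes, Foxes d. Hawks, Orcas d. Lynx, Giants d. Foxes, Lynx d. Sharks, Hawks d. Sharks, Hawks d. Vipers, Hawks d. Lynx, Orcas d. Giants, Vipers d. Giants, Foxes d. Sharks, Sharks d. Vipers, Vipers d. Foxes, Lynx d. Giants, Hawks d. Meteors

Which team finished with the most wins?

Win totals: Foxes 4, Sharks 4, Meteors 4, Lynx 3, Giants 1, Vipers 4, Hawks 6, Orcas 2.
Hawks leads with 6 wins (next highest: 4).

Hawks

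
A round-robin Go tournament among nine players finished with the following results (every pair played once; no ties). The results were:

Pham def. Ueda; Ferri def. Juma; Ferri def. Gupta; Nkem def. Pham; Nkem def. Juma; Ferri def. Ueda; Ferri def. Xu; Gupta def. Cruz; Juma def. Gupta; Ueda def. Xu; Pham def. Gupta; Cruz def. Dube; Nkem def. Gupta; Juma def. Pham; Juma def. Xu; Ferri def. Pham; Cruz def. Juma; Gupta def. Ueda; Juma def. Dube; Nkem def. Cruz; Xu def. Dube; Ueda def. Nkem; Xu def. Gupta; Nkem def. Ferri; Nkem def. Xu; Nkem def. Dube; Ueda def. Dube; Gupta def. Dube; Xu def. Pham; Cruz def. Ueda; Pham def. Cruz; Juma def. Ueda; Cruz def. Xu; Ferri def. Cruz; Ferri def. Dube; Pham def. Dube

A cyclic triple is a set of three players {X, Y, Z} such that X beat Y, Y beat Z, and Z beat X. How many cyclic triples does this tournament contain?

11

Win totals: Ueda 3, Xu 3, Gupta 3, Nkem 7, Dube 0, Juma 5, Cruz 4, Pham 4, Ferri 7.
A player with w wins dominates both others in C(w,2) triples; summing gives 3 + 3 + 3 + 21 + 0 + 10 + 6 + 6 + 21 = 73 transitive triples.
Total triples C(9,3) = 84, so cyclic triples = 84 − 73 = 11.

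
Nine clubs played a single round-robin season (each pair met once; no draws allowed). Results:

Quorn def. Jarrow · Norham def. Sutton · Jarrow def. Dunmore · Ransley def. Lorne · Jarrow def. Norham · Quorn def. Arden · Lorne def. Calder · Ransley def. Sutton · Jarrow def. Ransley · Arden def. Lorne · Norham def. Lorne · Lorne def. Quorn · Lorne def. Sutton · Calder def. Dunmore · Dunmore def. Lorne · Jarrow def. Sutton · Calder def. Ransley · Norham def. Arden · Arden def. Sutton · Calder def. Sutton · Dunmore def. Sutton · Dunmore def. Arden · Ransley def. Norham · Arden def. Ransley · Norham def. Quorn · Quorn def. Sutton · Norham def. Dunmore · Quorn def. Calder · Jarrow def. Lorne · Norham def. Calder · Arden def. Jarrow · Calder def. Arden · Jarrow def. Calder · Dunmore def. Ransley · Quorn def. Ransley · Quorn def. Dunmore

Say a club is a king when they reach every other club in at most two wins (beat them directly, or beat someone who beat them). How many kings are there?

5

Arden reaches everyone (king).
Norham reaches everyone (king).
Quorn reaches everyone (king).
Lorne cannot reach Norham in two steps.
Ransley cannot reach Jarrow in two steps.
Dunmore reaches everyone (king).
Calder cannot reach Quorn in two steps.
Sutton cannot reach Arden, Norham, Quorn, Lorne, Ransley, Dunmore, Calder, Jarrow in two steps.
Jarrow reaches everyone (king).
Kings: Arden, Norham, Quorn, Dunmore, Jarrow — 5.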